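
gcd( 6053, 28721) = 1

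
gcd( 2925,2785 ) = 5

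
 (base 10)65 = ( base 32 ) 21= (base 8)101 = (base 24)2h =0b1000001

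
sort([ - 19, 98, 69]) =[-19, 69,98] 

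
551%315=236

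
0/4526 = 0 = 0.00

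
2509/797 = 3 + 118/797 = 3.15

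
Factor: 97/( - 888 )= -2^(- 3)*3^( - 1)*37^( - 1)*97^1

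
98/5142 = 49/2571 = 0.02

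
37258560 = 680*54792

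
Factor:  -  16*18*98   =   - 28224 = - 2^6* 3^2 * 7^2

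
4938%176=10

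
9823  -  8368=1455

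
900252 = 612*1471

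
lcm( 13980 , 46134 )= 461340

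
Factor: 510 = 2^1*3^1 * 5^1*17^1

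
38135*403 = 15368405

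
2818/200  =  14 + 9/100  =  14.09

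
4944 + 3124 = 8068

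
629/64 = 629/64 = 9.83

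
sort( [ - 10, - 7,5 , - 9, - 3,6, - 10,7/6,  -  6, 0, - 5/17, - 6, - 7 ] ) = [ - 10,-10  , - 9, - 7, - 7, - 6,-6,-3, - 5/17,0,7/6, 5,6] 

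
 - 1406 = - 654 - 752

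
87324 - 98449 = - 11125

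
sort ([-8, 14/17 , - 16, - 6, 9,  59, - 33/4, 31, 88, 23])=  [ - 16,-33/4, - 8, - 6,14/17,9,  23 , 31,  59,88]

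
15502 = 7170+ 8332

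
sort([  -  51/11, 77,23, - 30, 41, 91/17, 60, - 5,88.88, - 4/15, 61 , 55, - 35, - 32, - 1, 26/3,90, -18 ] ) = [-35, - 32, - 30, -18, - 5 , -51/11,  -  1,- 4/15, 91/17,26/3,23,41,55,60,61, 77,88.88, 90]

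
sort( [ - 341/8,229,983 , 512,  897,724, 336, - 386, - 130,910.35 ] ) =[ - 386, - 130, - 341/8,229,336,512,724,897,910.35, 983]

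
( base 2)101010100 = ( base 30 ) ba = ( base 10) 340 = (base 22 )fa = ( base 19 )HH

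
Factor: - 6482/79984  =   - 3241/39992= - 2^(-3 )*7^1*463^1*4999^( - 1)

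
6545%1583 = 213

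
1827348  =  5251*348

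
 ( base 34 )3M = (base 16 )7C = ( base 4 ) 1330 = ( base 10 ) 124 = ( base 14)8C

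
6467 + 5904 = 12371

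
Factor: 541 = 541^1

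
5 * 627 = 3135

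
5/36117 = 5/36117 = 0.00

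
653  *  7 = 4571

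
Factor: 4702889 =4702889^1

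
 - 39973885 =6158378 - 46132263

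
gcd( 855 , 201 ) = 3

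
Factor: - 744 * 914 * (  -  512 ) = 2^13*3^1*31^1*457^1 = 348168192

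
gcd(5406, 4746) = 6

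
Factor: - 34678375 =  -5^3*277427^1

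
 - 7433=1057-8490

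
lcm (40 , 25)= 200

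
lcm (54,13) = 702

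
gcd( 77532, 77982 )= 6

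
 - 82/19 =-5+13/19 = -4.32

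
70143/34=2063 + 1/34= 2063.03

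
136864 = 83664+53200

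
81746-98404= -16658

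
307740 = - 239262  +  547002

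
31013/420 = 73+353/420 = 73.84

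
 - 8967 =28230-37197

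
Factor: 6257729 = 359^1 * 17431^1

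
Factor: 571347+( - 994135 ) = - 422788 = - 2^2*19^1*5563^1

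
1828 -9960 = -8132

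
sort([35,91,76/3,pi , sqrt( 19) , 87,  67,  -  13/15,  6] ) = [- 13/15,pi,  sqrt(19),6,76/3, 35,67,87 , 91]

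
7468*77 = 575036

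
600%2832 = 600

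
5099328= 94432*54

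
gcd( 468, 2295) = 9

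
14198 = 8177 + 6021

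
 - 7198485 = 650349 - 7848834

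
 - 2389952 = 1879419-4269371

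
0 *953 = 0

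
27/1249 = 27/1249  =  0.02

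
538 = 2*269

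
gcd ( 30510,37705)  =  5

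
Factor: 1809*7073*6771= 3^4 *11^1*37^1*61^1 * 67^1 * 643^1 = 86635330947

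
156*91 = 14196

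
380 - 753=-373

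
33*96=3168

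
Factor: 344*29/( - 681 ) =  - 9976/681 = -  2^3 * 3^ ( - 1)*29^1*43^1*227^(-1 )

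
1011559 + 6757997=7769556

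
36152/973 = 37 + 151/973 = 37.16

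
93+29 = 122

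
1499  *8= 11992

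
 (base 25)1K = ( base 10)45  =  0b101101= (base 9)50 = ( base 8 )55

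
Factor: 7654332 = 2^2*3^1*7^1*  293^1*311^1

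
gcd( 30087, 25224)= 3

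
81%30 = 21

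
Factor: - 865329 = - 3^1*23^1*12541^1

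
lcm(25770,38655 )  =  77310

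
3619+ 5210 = 8829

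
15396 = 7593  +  7803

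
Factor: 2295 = 3^3 * 5^1*17^1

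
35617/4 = 35617/4  =  8904.25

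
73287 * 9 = 659583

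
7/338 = 7/338 =0.02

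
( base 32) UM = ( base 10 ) 982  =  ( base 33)tp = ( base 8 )1726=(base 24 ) 1gm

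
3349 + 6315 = 9664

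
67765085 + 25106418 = 92871503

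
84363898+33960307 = 118324205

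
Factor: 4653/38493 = 7^ ( - 1)*11^1 *13^( - 1)= 11/91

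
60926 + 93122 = 154048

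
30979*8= 247832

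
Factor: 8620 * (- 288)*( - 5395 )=13393411200= 2^7*3^2*5^2 *13^1* 83^1*431^1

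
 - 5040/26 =-194 + 2/13 = - 193.85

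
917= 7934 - 7017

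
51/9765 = 17/3255= 0.01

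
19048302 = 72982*261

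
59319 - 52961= 6358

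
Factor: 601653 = 3^1*13^1 * 15427^1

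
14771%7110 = 551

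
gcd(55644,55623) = 3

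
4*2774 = 11096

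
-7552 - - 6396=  - 1156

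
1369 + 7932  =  9301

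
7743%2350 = 693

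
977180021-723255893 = 253924128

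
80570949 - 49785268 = 30785681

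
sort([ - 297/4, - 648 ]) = [ - 648, - 297/4 ] 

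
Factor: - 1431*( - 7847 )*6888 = 2^3*3^4*7^2*19^1*41^1*53^1*59^1 = 77345744616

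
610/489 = 1 + 121/489 = 1.25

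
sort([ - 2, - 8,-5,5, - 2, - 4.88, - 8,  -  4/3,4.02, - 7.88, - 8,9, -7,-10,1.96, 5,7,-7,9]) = [-10 ,-8, - 8, - 8 , - 7.88, - 7, - 7, - 5,-4.88, - 2, - 2, - 4/3,1.96,4.02 , 5, 5, 7,9, 9 ] 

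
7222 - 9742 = - 2520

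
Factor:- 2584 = -2^3*17^1*19^1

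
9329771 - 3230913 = 6098858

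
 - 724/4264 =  - 1 + 885/1066 = - 0.17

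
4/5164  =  1/1291  =  0.00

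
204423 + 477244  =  681667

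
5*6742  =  33710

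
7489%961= 762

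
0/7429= 0 = 0.00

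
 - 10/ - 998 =5/499 =0.01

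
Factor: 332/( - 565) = -2^2* 5^ ( -1)*83^1*113^(-1)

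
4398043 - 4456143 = -58100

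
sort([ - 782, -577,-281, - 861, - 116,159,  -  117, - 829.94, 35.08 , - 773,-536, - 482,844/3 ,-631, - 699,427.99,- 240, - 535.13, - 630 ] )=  [-861, - 829.94,-782, - 773,-699,  -  631,  -  630,  -  577, -536 ,-535.13, - 482 , - 281, - 240 , - 117,-116,35.08,159,844/3,427.99]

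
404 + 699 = 1103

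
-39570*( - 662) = 26195340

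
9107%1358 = 959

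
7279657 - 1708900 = 5570757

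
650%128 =10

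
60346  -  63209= -2863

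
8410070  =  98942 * 85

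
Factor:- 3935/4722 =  - 2^( - 1) * 3^(  -  1) * 5^1 = - 5/6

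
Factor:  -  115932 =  - 2^2*3^1*9661^1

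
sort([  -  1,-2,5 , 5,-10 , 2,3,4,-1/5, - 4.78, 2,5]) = [ - 10, - 4.78,-2, - 1,-1/5,  2,  2,3 , 4,5,5 , 5] 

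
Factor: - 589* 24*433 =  - 2^3 * 3^1*19^1*31^1*433^1 =- 6120888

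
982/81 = 12 +10/81 = 12.12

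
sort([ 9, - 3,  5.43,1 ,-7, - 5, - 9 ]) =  [ - 9,-7, - 5, - 3,1,5.43, 9 ]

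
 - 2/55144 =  - 1/27572 = -0.00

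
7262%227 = 225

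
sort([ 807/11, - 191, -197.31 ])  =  [ - 197.31, - 191, 807/11 ] 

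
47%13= 8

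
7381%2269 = 574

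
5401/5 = 5401/5 = 1080.20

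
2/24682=1/12341 = 0.00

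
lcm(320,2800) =11200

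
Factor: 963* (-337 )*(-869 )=282017439 = 3^2 * 11^1 * 79^1*107^1*337^1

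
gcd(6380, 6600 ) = 220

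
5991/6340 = 5991/6340 = 0.94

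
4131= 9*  459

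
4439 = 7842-3403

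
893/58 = 893/58 = 15.40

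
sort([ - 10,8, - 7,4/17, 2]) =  [ - 10,  -  7,4/17,2, 8] 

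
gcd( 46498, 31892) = 134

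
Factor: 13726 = 2^1*6863^1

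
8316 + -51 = 8265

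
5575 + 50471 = 56046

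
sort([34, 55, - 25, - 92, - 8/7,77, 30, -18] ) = [ - 92, - 25, - 18,-8/7, 30 , 34,  55, 77]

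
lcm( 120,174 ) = 3480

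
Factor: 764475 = 3^1 * 5^2*10193^1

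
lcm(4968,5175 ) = 124200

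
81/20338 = 81/20338 = 0.00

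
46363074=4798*9663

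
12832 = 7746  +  5086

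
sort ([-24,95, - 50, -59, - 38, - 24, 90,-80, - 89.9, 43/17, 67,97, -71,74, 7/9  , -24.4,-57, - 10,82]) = [- 89.9,-80, - 71, - 59  , - 57,-50,-38, - 24.4, - 24,-24, - 10,7/9,43/17,67,74, 82,90 , 95,97 ] 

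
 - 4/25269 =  - 1  +  25265/25269 =- 0.00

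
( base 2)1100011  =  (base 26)3L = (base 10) 99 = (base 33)30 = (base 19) 54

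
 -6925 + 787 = - 6138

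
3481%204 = 13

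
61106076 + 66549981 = 127656057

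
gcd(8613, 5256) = 9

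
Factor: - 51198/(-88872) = 53/92 = 2^( - 2 )*23^(  -  1)*53^1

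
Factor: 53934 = 2^1 * 3^1 * 89^1*101^1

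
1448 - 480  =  968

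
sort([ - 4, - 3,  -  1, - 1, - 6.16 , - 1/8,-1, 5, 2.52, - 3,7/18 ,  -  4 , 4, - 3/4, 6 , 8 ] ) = [ - 6.16 ,  -  4,-4 , -3 , - 3,-1, - 1, - 1, - 3/4, - 1/8,7/18, 2.52, 4 , 5 , 6, 8]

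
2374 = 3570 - 1196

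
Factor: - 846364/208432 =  - 2^( - 2)*7^(-1 )*457^1*463^1 *1861^(-1) = - 211591/52108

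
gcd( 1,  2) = 1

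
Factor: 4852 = 2^2*1213^1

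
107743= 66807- - 40936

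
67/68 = 67/68 = 0.99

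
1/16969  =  1/16969 = 0.00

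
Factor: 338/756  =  169/378 = 2^( -1) * 3^( - 3 )*7^(-1)*13^2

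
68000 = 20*3400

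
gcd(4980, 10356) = 12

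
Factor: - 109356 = -2^2*3^1*13^1*701^1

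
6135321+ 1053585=7188906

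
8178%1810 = 938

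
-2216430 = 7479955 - 9696385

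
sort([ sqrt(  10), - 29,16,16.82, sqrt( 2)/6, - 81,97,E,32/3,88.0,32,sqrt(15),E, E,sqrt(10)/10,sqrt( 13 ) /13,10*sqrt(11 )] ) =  [-81, - 29, sqrt( 2 )/6 , sqrt(13 ) /13,sqrt ( 10)/10,E,E,E, sqrt( 10),sqrt ( 15),32/3, 16,16.82 , 32,10*sqrt(11 ), 88.0,97]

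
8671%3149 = 2373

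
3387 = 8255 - 4868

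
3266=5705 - 2439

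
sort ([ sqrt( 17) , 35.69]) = [ sqrt( 17), 35.69]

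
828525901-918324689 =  - 89798788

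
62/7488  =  31/3744 = 0.01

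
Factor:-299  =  -13^1*23^1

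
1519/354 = 4+ 103/354 = 4.29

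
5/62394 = 5/62394 = 0.00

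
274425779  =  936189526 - 661763747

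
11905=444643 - 432738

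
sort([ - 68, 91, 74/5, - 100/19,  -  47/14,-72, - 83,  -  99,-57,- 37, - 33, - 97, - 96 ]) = [- 99, - 97, - 96 ,-83, - 72, - 68, - 57, - 37, - 33,-100/19, - 47/14,  74/5 , 91]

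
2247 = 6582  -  4335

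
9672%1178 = 248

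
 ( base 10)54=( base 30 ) 1O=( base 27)20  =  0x36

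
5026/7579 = 5026/7579 = 0.66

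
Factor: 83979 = 3^2*7^1*31^1 *43^1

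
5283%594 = 531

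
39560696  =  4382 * 9028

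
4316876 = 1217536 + 3099340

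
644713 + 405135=1049848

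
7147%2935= 1277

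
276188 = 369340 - 93152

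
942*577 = 543534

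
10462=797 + 9665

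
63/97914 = 21/32638 = 0.00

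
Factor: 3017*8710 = 2^1*5^1*7^1 * 13^1*67^1*431^1 = 26278070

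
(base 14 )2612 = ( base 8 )15030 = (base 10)6680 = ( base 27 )94B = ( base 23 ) CEA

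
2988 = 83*36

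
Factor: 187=11^1*17^1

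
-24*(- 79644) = 1911456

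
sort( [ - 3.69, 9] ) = [  -  3.69, 9 ] 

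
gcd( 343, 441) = 49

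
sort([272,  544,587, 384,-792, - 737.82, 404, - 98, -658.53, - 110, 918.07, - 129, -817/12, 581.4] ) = [ - 792, - 737.82, - 658.53, - 129, - 110, - 98, - 817/12,272,384,404,544, 581.4,587, 918.07]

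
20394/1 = 20394=20394.00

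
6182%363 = 11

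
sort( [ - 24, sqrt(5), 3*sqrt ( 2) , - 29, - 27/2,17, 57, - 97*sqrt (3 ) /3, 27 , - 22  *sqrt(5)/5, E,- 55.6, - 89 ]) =[ - 89, - 97*sqrt(3 ) /3 ,-55.6, - 29,-24, - 27/2,- 22 * sqrt(5)/5, sqrt ( 5), E,3*sqrt(2)  ,  17,27, 57]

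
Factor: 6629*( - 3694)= - 24487526 = -2^1*7^1*947^1 * 1847^1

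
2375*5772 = 13708500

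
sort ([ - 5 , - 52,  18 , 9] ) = [-52,-5,9,18] 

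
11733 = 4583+7150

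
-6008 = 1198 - 7206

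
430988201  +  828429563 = 1259417764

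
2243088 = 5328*421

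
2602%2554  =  48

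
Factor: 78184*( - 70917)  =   -2^3*3^1 * 7^1*11^1*29^1 * 307^1 * 337^1 = -5544574728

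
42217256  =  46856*901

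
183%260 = 183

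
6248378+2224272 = 8472650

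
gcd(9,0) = 9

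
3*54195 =162585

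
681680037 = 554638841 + 127041196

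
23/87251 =23/87251 =0.00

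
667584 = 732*912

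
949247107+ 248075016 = 1197322123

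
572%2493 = 572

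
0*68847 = 0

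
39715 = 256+39459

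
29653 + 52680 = 82333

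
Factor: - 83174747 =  - 1399^1*59453^1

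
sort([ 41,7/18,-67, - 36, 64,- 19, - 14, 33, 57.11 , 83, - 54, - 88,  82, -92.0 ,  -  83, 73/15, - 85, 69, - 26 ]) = [ -92.0, - 88, - 85, - 83, - 67, - 54, - 36, - 26 , - 19 ,-14,  7/18, 73/15 , 33,41, 57.11, 64,69,  82,83 ] 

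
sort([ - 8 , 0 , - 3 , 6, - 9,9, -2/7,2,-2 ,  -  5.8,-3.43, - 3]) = [ - 9 ,-8, - 5.8,  -  3.43, - 3 , - 3, - 2, - 2/7, 0,2,6,9] 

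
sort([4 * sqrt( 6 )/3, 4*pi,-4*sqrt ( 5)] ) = [-4*sqrt ( 5), 4*sqrt(6 )/3,4*pi]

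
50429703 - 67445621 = -17015918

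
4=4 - 0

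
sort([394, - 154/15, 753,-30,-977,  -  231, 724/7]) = [ - 977, - 231,  -  30, - 154/15 , 724/7,  394 , 753] 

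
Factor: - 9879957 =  - 3^2*463^1 * 2371^1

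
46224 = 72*642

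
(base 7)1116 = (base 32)CL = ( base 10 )405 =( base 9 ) 500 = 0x195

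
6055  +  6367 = 12422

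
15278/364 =7639/182 =41.97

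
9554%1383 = 1256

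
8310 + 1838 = 10148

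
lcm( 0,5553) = 0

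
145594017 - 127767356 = 17826661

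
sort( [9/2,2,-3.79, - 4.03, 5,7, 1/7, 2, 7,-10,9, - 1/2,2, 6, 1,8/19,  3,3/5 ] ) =[ - 10,- 4.03,- 3.79,-1/2,1/7,8/19, 3/5,1,2,2, 2,3, 9/2,5,6,7,  7,9 ]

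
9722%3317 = 3088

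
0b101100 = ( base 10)44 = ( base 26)1i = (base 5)134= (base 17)2a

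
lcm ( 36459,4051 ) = 36459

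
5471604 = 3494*1566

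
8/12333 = 8/12333 = 0.00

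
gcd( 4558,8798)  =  106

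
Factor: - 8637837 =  - 3^1*13^1*19^1* 11657^1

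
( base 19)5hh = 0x861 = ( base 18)6b3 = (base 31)276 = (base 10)2145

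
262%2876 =262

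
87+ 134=221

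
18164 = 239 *76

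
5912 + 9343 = 15255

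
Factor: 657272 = 2^3 *7^1 * 11^2 * 97^1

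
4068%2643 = 1425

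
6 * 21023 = 126138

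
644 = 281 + 363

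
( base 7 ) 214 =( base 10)109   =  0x6D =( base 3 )11001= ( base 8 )155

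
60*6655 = 399300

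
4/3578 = 2/1789 = 0.00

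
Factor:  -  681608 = -2^3*85201^1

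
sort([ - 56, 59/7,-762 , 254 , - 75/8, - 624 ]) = [ - 762 , - 624, - 56,  -  75/8,59/7, 254 ] 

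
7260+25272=32532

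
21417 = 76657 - 55240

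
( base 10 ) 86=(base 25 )3B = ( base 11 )79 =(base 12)72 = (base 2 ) 1010110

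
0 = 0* 8614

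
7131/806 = 8 + 683/806 =8.85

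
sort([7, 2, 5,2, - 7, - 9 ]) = [ -9, -7, 2,2, 5 , 7] 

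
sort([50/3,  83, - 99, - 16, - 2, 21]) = [ - 99, - 16,-2, 50/3, 21,83 ]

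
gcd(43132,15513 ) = 1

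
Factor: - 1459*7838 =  - 11435642 = - 2^1*1459^1 * 3919^1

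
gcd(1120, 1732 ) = 4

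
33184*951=31557984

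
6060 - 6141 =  - 81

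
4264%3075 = 1189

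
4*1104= 4416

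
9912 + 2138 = 12050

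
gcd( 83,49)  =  1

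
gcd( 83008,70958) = 2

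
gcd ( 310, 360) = 10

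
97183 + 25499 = 122682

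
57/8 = 57/8 = 7.12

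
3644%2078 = 1566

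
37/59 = 37/59 = 0.63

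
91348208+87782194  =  179130402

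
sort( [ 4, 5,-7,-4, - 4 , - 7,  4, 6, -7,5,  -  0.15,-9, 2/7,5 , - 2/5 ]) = [ - 9,-7,-7  , - 7,-4,- 4, - 2/5, - 0.15, 2/7, 4, 4,5,5, 5, 6]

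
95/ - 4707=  - 1+4612/4707 = - 0.02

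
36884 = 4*9221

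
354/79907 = 354/79907 = 0.00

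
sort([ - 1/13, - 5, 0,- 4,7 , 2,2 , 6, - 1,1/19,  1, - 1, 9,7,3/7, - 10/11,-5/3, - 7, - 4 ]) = [ - 7, - 5, - 4, - 4, - 5/3, - 1, - 1, - 10/11, - 1/13,0, 1/19, 3/7, 1,  2 , 2, 6, 7, 7 , 9]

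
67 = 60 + 7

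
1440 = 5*288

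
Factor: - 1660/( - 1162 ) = 2^1*5^1*7^( - 1) = 10/7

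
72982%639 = 136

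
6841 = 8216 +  - 1375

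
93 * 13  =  1209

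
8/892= 2/223 = 0.01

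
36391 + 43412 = 79803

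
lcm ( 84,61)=5124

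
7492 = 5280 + 2212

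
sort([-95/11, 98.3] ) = [  -  95/11,98.3]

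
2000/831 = 2 + 338/831 = 2.41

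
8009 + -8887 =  - 878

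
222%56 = 54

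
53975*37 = 1997075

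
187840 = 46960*4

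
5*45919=229595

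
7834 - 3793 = 4041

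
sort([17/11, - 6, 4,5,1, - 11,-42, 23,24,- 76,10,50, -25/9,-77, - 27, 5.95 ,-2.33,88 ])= [ - 77,-76,-42, - 27, - 11, - 6, - 25/9, - 2.33,1,17/11,4,5,5.95, 10, 23, 24,  50,88]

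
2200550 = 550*4001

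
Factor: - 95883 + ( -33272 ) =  - 129155=- 5^1*13^1 *1987^1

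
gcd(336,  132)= 12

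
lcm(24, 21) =168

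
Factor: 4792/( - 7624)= - 599/953 = - 599^1*953^(  -  1 ) 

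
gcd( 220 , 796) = 4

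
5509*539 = 2969351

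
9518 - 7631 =1887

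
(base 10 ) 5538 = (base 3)21121010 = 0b1010110100010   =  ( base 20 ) DGI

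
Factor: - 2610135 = - 3^2 * 5^1*11^1*5273^1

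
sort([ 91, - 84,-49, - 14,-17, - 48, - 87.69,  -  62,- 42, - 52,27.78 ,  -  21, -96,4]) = [  -  96 , - 87.69, - 84, - 62, - 52,  -  49, - 48,-42,  -  21,  -  17,-14,4 , 27.78 , 91] 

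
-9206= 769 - 9975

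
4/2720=1/680 = 0.00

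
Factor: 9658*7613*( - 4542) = - 333956699868 = -2^2*3^1*11^1*23^1*331^1*439^1*757^1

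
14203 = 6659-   -  7544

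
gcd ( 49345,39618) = 71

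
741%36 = 21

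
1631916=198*8242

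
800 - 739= 61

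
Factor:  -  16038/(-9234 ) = 3^1*11^1*19^( - 1 ) = 33/19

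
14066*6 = 84396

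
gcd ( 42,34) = 2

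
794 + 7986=8780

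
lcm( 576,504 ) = 4032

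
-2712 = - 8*339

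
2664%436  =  48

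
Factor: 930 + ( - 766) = 164=2^2*41^1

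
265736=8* 33217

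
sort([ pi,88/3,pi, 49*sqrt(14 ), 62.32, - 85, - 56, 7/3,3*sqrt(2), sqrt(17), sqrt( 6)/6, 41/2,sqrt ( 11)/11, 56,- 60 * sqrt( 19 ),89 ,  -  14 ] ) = [ - 60*sqrt( 19), - 85, - 56,-14, sqrt ( 11 )/11,sqrt(6)/6, 7/3, pi, pi, sqrt (17 ), 3 * sqrt(2 ), 41/2,88/3,56, 62.32, 89,  49*sqrt(14) ]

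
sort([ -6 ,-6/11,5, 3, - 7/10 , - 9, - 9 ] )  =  [ - 9, - 9 , - 6, - 7/10,-6/11, 3, 5 ] 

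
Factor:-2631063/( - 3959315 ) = 138477/208385 = 3^1*5^( - 1)*31^1*71^( - 1 )*587^( - 1 ) * 1489^1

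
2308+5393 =7701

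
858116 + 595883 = 1453999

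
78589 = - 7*( - 11227) 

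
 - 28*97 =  - 2716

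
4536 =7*648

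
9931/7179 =9931/7179 = 1.38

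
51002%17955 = 15092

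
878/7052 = 439/3526  =  0.12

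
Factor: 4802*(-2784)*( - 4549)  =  60814525632 = 2^6*3^1 * 7^4*29^1*4549^1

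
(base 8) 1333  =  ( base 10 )731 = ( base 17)290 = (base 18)24B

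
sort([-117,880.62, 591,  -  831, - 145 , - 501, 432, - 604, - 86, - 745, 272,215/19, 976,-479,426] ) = [  -  831,-745, - 604,-501, - 479, - 145, - 117,-86, 215/19, 272,426, 432, 591 , 880.62, 976]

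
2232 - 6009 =  -  3777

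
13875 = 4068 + 9807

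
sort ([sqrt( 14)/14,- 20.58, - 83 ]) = [ - 83, - 20.58, sqrt (14)/14 ] 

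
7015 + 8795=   15810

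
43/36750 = 43/36750  =  0.00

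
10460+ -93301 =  - 82841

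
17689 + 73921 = 91610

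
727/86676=727/86676 = 0.01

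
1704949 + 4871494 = 6576443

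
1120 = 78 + 1042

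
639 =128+511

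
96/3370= 48/1685 =0.03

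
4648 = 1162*4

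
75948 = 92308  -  16360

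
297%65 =37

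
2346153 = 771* 3043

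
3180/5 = 636=636.00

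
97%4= 1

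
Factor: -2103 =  - 3^1 *701^1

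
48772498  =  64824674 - 16052176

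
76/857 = 76/857 = 0.09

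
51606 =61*846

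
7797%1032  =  573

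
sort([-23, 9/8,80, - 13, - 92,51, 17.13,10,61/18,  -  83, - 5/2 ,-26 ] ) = [ - 92, - 83, - 26, - 23, -13,  -  5/2, 9/8,61/18,10 , 17.13, 51 , 80 ]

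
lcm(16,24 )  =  48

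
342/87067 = 342/87067  =  0.00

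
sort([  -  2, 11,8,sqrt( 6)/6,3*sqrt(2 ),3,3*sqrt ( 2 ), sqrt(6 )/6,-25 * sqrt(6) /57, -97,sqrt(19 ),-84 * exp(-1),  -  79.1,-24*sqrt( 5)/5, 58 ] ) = [ - 97, -79.1, - 84*exp( - 1 ), - 24*sqrt(5)/5, -2,-25*sqrt (6)/57,sqrt(6 )/6  ,  sqrt(6)/6,3,3*sqrt(2 ),3*sqrt(2),sqrt( 19), 8,11, 58]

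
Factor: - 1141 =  -7^1* 163^1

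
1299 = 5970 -4671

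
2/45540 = 1/22770= 0.00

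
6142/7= 877+3/7 =877.43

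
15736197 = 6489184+9247013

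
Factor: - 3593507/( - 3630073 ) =1423^( - 1)*2551^( - 1)*3593507^1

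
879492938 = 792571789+86921149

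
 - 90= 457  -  547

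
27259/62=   27259/62 =439.66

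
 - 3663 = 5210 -8873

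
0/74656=0 = 0.00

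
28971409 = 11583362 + 17388047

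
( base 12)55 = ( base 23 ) 2J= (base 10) 65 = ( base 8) 101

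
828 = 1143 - 315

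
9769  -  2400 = 7369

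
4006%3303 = 703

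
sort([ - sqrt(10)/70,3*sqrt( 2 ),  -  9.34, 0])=[ - 9.34, - sqrt( 10) /70, 0,3*sqrt(2) ] 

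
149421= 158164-8743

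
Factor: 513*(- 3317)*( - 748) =1272812508 = 2^2*3^3*11^1 * 17^1*19^1 * 31^1*107^1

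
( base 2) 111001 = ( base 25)27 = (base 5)212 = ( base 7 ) 111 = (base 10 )57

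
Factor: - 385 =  - 5^1*7^1* 11^1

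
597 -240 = 357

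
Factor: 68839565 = 5^1*19^1*724627^1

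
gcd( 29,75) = 1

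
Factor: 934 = 2^1*467^1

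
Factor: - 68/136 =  - 1/2 = - 2^(-1)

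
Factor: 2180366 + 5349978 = 2^3*173^1*5441^1 = 7530344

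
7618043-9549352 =-1931309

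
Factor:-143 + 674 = 3^2 * 59^1=531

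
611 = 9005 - 8394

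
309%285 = 24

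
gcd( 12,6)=6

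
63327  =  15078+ 48249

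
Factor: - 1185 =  - 3^1*5^1*79^1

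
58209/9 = 19403/3=6467.67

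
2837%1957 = 880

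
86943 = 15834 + 71109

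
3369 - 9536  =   - 6167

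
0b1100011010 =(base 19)23F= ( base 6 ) 3402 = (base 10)794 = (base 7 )2213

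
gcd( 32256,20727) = 63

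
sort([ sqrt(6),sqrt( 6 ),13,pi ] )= [sqrt( 6), sqrt ( 6),pi,13 ] 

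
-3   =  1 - 4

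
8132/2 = 4066 = 4066.00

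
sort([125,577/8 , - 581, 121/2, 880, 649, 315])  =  [-581,121/2, 577/8, 125,  315,649,  880]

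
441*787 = 347067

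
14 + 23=37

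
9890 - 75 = 9815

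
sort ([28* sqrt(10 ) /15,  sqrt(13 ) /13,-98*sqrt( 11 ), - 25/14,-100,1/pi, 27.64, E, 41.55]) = [ - 98*sqrt( 11),-100,-25/14 , sqrt (13)/13,  1/pi,  E,28*sqrt ( 10 )/15, 27.64 , 41.55]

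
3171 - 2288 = 883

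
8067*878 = 7082826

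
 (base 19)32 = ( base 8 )73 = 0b111011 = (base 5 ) 214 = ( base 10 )59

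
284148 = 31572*9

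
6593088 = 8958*736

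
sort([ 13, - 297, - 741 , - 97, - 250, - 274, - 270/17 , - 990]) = [ - 990, - 741,  -  297 , - 274, - 250, - 97 , - 270/17, 13]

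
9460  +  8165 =17625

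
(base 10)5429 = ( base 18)GDB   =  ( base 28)6pp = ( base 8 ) 12465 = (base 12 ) 3185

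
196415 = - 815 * ( -241 ) 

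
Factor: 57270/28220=2^( - 1) * 3^1*17^( - 1 )* 23^1 = 69/34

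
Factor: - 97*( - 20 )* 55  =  2^2*5^2*11^1*97^1  =  106700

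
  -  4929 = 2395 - 7324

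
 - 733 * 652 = -477916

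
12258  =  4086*3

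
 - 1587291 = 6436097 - 8023388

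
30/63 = 10/21 = 0.48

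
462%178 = 106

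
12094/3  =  12094/3=4031.33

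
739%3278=739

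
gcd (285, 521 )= 1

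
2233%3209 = 2233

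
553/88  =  6  +  25/88 = 6.28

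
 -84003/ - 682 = 84003/682 = 123.17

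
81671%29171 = 23329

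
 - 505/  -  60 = 8 + 5/12 = 8.42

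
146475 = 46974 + 99501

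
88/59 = 88/59 =1.49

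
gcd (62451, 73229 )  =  1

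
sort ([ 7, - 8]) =[ - 8,7 ]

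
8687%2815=242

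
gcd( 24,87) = 3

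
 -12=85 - 97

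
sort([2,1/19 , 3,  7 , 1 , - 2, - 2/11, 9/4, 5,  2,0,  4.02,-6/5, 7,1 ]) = [ - 2, - 6/5, - 2/11,0,1/19, 1,1, 2, 2,9/4, 3 , 4.02,  5 , 7,7] 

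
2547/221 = 2547/221 = 11.52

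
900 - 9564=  - 8664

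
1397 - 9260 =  - 7863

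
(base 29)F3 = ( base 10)438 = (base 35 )ci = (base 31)e4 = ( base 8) 666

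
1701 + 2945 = 4646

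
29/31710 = 29/31710 =0.00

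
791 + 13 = 804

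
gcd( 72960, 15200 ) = 3040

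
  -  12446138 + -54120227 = -66566365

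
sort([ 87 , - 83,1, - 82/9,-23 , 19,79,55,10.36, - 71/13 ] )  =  [ - 83, - 23, - 82/9, - 71/13,1, 10.36,  19,55, 79,87 ] 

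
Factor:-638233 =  - 638233^1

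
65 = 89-24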